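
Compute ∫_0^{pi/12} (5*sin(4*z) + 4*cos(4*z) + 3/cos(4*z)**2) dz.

5/8 + 5*sqrt(3)/4

An antiderivative is F(z) = sin(4*z) - 5*cos(4*z)/4 + 3*tan(4*z)/4.
Then F(pi/12) - F(0) = (-5/8 + 5*sqrt(3)/4) - (-5/4) = 5/8 + 5*sqrt(3)/4.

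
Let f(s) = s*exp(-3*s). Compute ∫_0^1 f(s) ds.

Integrate by parts once (u = s, dv = exp(-3*s) ds).
An antiderivative is F(s) = (-3*s - 1)*exp(-3*s)/9.
Then F(1) - F(0) = (-4*exp(-3)/9) - (-1/9) = (-4 + exp(3))*exp(-3)/9.

(-4 + exp(3))*exp(-3)/9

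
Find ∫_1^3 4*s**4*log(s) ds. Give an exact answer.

-968/25 + 972*log(3)/5

Integrate by parts once (u = ln s, dv = 4*s**4 ds).
An antiderivative is F(s) = 4*s**5*(5*log(s) - 1)/25.
Then F(3) - F(1) = (-972/25 + 972*log(3)/5) - (-4/25) = -968/25 + 972*log(3)/5.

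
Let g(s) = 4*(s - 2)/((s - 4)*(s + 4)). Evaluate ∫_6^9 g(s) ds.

Factor the denominator: s**2 - 16 = (s + 4)(s - 4).
Partial fractions: 4*(s - 2)/((s - 4)*(s + 4)) = 3/(s + 4) + 1/(s - 4).
An antiderivative is F(s) = log(s - 4) + 3*log(s + 4).
Then F(9) - F(6) = (log(5) + 3*log(13)) - (4*log(2) + 3*log(5)) = -2*log(5) - 4*log(2) + 3*log(13).

-2*log(5) - 4*log(2) + 3*log(13)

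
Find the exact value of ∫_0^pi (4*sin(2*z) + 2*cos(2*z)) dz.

0

An antiderivative is F(z) = sin(2*z) - 2*cos(2*z).
Then F(pi) - F(0) = (-2) - (-2) = 0.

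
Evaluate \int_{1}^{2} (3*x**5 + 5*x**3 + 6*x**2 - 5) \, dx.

By the power rule, an antiderivative is F(x) = x**6/2 + 5*x**4/4 + 2*x**3 - 5*x.
Then F(2) - F(1) = (58) - (-5/4) = 237/4.

237/4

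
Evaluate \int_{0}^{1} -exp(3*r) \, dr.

1/3 - exp(3)/3

An antiderivative is F(r) = -exp(3*r)/3.
Then F(1) - F(0) = (-exp(3)/3) - (-1/3) = 1/3 - exp(3)/3.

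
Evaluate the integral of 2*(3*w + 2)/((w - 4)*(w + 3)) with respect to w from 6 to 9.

-2*log(3) + 4*log(5)

Factor the denominator: w**2 - w - 12 = (w + 3)(w - 4).
Partial fractions: 2*(3*w + 2)/((w - 4)*(w + 3)) = 2/(w + 3) + 4/(w - 4).
An antiderivative is F(w) = 4*log(w - 4) + 2*log(w + 3).
Then F(9) - F(6) = (2*log(3) + 4*log(2) + 4*log(5)) - (4*log(2) + 4*log(3)) = -2*log(3) + 4*log(5).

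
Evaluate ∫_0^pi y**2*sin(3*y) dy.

Integrate by parts twice (u = y^2, dv = sin(3*y) dy).
An antiderivative is F(y) = -y**2*cos(3*y)/3 + 2*y*sin(3*y)/9 + 2*cos(3*y)/27.
Then F(pi) - F(0) = (-2/27 + pi**2/3) - (2/27) = -4/27 + pi**2/3.

-4/27 + pi**2/3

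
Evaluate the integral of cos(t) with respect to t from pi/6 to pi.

-1/2

An antiderivative is F(t) = sin(t).
Then F(pi) - F(pi/6) = (0) - (1/2) = -1/2.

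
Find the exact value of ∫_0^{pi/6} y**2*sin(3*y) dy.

Integrate by parts twice (u = y^2, dv = sin(3*y) dy).
An antiderivative is F(y) = -y**2*cos(3*y)/3 + 2*y*sin(3*y)/9 + 2*cos(3*y)/27.
Then F(pi/6) - F(0) = (pi/27) - (2/27) = -2/27 + pi/27.

-2/27 + pi/27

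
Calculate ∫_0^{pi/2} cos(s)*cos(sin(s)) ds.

sin(1)

Let u = sin(s), so du = cos(s) ds. When s = 0, u = 0; when s = pi/2, u = 1.
The integral becomes ∫ cos(u) du from 0 to 1, with antiderivative sin(u).
Back in s: F(s) = sin(sin(s)).
Then F(pi/2) - F(0) = (sin(1)) - (0) = sin(1).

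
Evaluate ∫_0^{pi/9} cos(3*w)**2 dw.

sqrt(3)/24 + pi/18

Use the identity cos^2(3*w) = (1 + cos(6*w))/2.
An antiderivative is F(w) = w/2 + sin(6*w)/12.
Then F(pi/9) - F(0) = (sqrt(3)/24 + pi/18) - (0) = sqrt(3)/24 + pi/18.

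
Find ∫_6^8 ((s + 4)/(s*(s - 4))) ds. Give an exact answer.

Factor the denominator: s**2 - 4*s = s(s - 4).
Partial fractions: (s + 4)/(s*(s - 4)) = -1/s + 2/(s - 4).
An antiderivative is F(s) = -log(s) + 2*log(s - 4).
Then F(8) - F(6) = (log(2)) - (log(2/3)) = log(3).

log(3)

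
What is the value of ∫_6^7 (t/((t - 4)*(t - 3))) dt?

-10*log(2) + 7*log(3)

Factor the denominator: t**2 - 7*t + 12 = (t - 3)(t - 4).
Partial fractions: t/((t - 4)*(t - 3)) = -3/(t - 3) + 4/(t - 4).
An antiderivative is F(t) = 4*log(t - 4) - 3*log(t - 3).
Then F(7) - F(6) = (log(81/64)) - (log(16/27)) = -10*log(2) + 7*log(3).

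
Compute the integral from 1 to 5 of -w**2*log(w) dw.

124/9 - 125*log(5)/3

Integrate by parts once (u = ln w, dv = -w**2 dw).
An antiderivative is F(w) = -w**3*(3*log(w) - 1)/9.
Then F(5) - F(1) = (125/9 - 125*log(5)/3) - (1/9) = 124/9 - 125*log(5)/3.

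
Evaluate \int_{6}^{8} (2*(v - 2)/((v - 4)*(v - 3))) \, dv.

Factor the denominator: v**2 - 7*v + 12 = (v - 3)(v - 4).
Partial fractions: 2*(v - 2)/((v - 4)*(v - 3)) = -2/(v - 3) + 4/(v - 4).
An antiderivative is F(v) = 4*log(v - 4) - 2*log(v - 3).
Then F(8) - F(6) = (-2*log(5) + 8*log(2)) - (log(16/9)) = -2*log(5) + 2*log(3) + 4*log(2).

-2*log(5) + 2*log(3) + 4*log(2)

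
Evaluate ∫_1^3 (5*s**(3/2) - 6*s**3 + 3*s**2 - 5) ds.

-106 + 18*sqrt(3)

By the power rule, an antiderivative is F(s) = 2*s**(5/2) - 3*s**4/2 + s**3 - 5*s.
Then F(3) - F(1) = (-219/2 + 18*sqrt(3)) - (-7/2) = -106 + 18*sqrt(3).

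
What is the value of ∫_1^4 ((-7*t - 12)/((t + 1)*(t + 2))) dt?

-5*log(5) + 3*log(2)

Factor the denominator: t**2 + 3*t + 2 = (t + 2)(t + 1).
Partial fractions: (-7*t - 12)/((t + 1)*(t + 2)) = -2/(t + 2) - 5/(t + 1).
An antiderivative is F(t) = -5*log(t + 1) - 2*log(t + 2).
Then F(4) - F(1) = (-5*log(5) - 2*log(3) - 2*log(2)) - (-5*log(2) - 2*log(3)) = -5*log(5) + 3*log(2).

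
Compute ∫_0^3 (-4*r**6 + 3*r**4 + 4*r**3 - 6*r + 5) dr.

-36222/35

By the power rule, an antiderivative is F(r) = -4*r**7/7 + 3*r**5/5 + r**4 - 3*r**2 + 5*r.
Then F(3) - F(0) = (-36222/35) - (0) = -36222/35.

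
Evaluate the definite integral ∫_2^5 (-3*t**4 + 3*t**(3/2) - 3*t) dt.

-18873/10 - 24*sqrt(2)/5 + 30*sqrt(5)

By the power rule, an antiderivative is F(t) = 6*t**(5/2)/5 - 3*t**5/5 - 3*t**2/2.
Then F(5) - F(2) = (-3825/2 + 30*sqrt(5)) - (-126/5 + 24*sqrt(2)/5) = -18873/10 - 24*sqrt(2)/5 + 30*sqrt(5).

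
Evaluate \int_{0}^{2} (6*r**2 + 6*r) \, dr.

28

By the power rule, an antiderivative is F(r) = 2*r**3 + 3*r**2.
Then F(2) - F(0) = (28) - (0) = 28.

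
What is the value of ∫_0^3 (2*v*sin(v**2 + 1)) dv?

cos(1) - cos(10)

Let u = v**2 + 1, so du = 2*v dv. When v = 0, u = 1; when v = 3, u = 10.
The integral becomes ∫ sin(u) du from 1 to 10, with antiderivative -cos(u).
Back in v: F(v) = -cos(v**2 + 1).
Then F(3) - F(0) = (-cos(10)) - (-cos(1)) = cos(1) - cos(10).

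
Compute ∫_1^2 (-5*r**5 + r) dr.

By the power rule, an antiderivative is F(r) = -5*r**6/6 + r**2/2.
Then F(2) - F(1) = (-154/3) - (-1/3) = -51.

-51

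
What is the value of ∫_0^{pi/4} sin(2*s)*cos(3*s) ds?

-2/5 + 3*sqrt(2)/10

Use the identity sin(2*s)cos(3*s) = [sin(5*s) + sin(-s)]/2.
An antiderivative is F(s) = cos(s)/2 - cos(5*s)/10.
Then F(pi/4) - F(0) = (3*sqrt(2)/10) - (2/5) = -2/5 + 3*sqrt(2)/10.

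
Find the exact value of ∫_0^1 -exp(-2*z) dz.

An antiderivative is F(z) = exp(-2*z)/2.
Then F(1) - F(0) = (exp(-2)/2) - (1/2) = (1 - exp(2))*exp(-2)/2.

(1 - exp(2))*exp(-2)/2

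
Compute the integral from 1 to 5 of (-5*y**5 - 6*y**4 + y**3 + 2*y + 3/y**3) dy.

-414684/25

By the power rule, an antiderivative is F(y) = -5*y**6/6 - 6*y**5/5 + y**4/4 + y**2 - 3/(2*y**2).
Then F(5) - F(1) = (-4976893/300) - (-137/60) = -414684/25.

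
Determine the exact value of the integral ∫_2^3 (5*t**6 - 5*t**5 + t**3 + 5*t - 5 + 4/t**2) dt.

By the power rule, an antiderivative is F(t) = 5*t**7/7 - 5*t**6/6 + t**4/4 + 5*t**2/2 - 5*t - 4/t.
Then F(3) - F(2) = (82409/84) - (842/21) = 26347/28.

26347/28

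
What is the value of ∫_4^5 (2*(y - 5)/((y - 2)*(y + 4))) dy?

-8*log(2) + 5*log(3)

Factor the denominator: y**2 + 2*y - 8 = (y + 4)(y - 2).
Partial fractions: 2*(y - 5)/((y - 2)*(y + 4)) = 3/(y + 4) - 1/(y - 2).
An antiderivative is F(y) = -log(y - 2) + 3*log(y + 4).
Then F(5) - F(4) = (5*log(3)) - (8*log(2)) = -8*log(2) + 5*log(3).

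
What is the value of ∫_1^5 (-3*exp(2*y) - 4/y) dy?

-3*exp(10)/2 - 4*log(5) + 3*exp(2)/2

An antiderivative is F(y) = -3*exp(2*y)/2 - 4*log(y).
Then F(5) - F(1) = (-3*exp(10)/2 - 4*log(5)) - (-3*exp(2)/2) = -3*exp(10)/2 - 4*log(5) + 3*exp(2)/2.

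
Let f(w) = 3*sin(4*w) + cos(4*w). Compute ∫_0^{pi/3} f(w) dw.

9/8 - sqrt(3)/8

An antiderivative is F(w) = sin(4*w)/4 - 3*cos(4*w)/4.
Then F(pi/3) - F(0) = (3/8 - sqrt(3)/8) - (-3/4) = 9/8 - sqrt(3)/8.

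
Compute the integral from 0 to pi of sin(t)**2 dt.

Use the identity sin^2(t) = (1 - cos(2*t))/2.
An antiderivative is F(t) = t/2 - sin(2*t)/4.
Then F(pi) - F(0) = (pi/2) - (0) = pi/2.

pi/2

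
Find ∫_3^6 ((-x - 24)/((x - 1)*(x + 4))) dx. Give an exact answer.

Factor the denominator: x**2 + 3*x - 4 = (x + 4)(x - 1).
Partial fractions: (-x - 24)/((x - 1)*(x + 4)) = 4/(x + 4) - 5/(x - 1).
An antiderivative is F(x) = -5*log(x - 1) + 4*log(x + 4).
Then F(6) - F(3) = (log(16/5)) - (-5*log(2) + 4*log(7)) = -4*log(7) - log(5) + 9*log(2).

-4*log(7) - log(5) + 9*log(2)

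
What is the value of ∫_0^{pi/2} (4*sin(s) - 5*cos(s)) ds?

-1

An antiderivative is F(s) = -5*sin(s) - 4*cos(s).
Then F(pi/2) - F(0) = (-5) - (-4) = -1.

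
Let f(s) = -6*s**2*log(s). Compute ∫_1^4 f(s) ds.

42 - 256*log(2)

Integrate by parts once (u = ln s, dv = -6*s**2 ds).
An antiderivative is F(s) = -2*s**3*(3*log(s) - 1)/3.
Then F(4) - F(1) = (128/3 - 256*log(2)) - (2/3) = 42 - 256*log(2).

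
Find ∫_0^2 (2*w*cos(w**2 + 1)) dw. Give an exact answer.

Let u = w**2 + 1, so du = 2*w dw. When w = 0, u = 1; when w = 2, u = 5.
The integral becomes ∫ cos(u) du from 1 to 5, with antiderivative sin(u).
Back in w: F(w) = sin(w**2 + 1).
Then F(2) - F(0) = (sin(5)) - (sin(1)) = sin(5) - sin(1).

sin(5) - sin(1)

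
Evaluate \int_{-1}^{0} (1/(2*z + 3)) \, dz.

An antiderivative is F(z) = log(2*z + 3)/2.
Then F(0) - F(-1) = (log(3)/2) - (0) = log(3)/2.

log(3)/2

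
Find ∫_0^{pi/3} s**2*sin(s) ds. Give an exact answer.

-1 - pi**2/18 + sqrt(3)*pi/3

Integrate by parts twice (u = s^2, dv = sin(s) ds).
An antiderivative is F(s) = -s**2*cos(s) + 2*s*sin(s) + 2*cos(s).
Then F(pi/3) - F(0) = (-pi**2/18 + 1 + sqrt(3)*pi/3) - (2) = -1 - pi**2/18 + sqrt(3)*pi/3.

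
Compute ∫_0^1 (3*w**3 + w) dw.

By the power rule, an antiderivative is F(w) = 3*w**4/4 + w**2/2.
Then F(1) - F(0) = (5/4) - (0) = 5/4.

5/4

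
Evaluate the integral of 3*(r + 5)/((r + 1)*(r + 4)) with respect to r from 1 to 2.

-5*log(2) + log(5) + 3*log(3)

Factor the denominator: r**2 + 5*r + 4 = (r + 4)(r + 1).
Partial fractions: 3*(r + 5)/((r + 1)*(r + 4)) = -1/(r + 4) + 4/(r + 1).
An antiderivative is F(r) = 4*log(r + 1) - log(r + 4).
Then F(2) - F(1) = (log(27/2)) - (log(16/5)) = -5*log(2) + log(5) + 3*log(3).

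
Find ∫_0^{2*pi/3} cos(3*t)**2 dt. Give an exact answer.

Use the identity cos^2(3*t) = (1 + cos(6*t))/2.
An antiderivative is F(t) = t/2 + sin(6*t)/12.
Then F(2*pi/3) - F(0) = (pi/3) - (0) = pi/3.

pi/3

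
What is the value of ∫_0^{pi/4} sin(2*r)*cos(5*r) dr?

-5*sqrt(2)/42 - 2/21

Use the identity sin(2*r)cos(5*r) = [sin(7*r) + sin(-3*r)]/2.
An antiderivative is F(r) = cos(3*r)/6 - cos(7*r)/14.
Then F(pi/4) - F(0) = (-5*sqrt(2)/42) - (2/21) = -5*sqrt(2)/42 - 2/21.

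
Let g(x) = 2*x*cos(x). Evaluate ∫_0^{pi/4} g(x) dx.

-2 + sqrt(2)*pi/4 + sqrt(2)

Integrate by parts once (u = x, dv = 2*cos(x) dx).
An antiderivative is F(x) = 2*x*sin(x) + 2*cos(x).
Then F(pi/4) - F(0) = (sqrt(2)*(pi + 4)/4) - (2) = -2 + sqrt(2)*pi/4 + sqrt(2).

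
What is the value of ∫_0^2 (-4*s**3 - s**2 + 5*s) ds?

-26/3

By the power rule, an antiderivative is F(s) = -s**4 - s**3/3 + 5*s**2/2.
Then F(2) - F(0) = (-26/3) - (0) = -26/3.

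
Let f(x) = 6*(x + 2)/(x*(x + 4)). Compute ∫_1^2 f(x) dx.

Factor the denominator: x**2 + 4*x = (x + 4)x.
Partial fractions: 6*(x + 2)/(x*(x + 4)) = 3/(x + 4) + 3/x.
An antiderivative is F(x) = 3*log(x) + 3*log(x + 4).
Then F(2) - F(1) = (3*log(3) + 6*log(2)) - (3*log(5)) = -3*log(5) + 3*log(3) + 6*log(2).

-3*log(5) + 3*log(3) + 6*log(2)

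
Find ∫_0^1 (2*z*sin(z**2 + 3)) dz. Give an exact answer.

Let u = z**2 + 3, so du = 2*z dz. When z = 0, u = 3; when z = 1, u = 4.
The integral becomes ∫ sin(u) du from 3 to 4, with antiderivative -cos(u).
Back in z: F(z) = -cos(z**2 + 3).
Then F(1) - F(0) = (-cos(4)) - (-cos(3)) = cos(3) - cos(4).

cos(3) - cos(4)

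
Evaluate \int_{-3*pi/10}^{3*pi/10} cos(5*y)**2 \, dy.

Use the identity cos^2(5*y) = (1 + cos(10*y))/2.
An antiderivative is F(y) = y/2 + sin(10*y)/20.
Then F(3*pi/10) - F(-3*pi/10) = (3*pi/20) - (-3*pi/20) = 3*pi/10.

3*pi/10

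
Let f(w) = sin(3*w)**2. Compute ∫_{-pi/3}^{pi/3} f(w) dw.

Use the identity sin^2(3*w) = (1 - cos(6*w))/2.
An antiderivative is F(w) = w/2 - sin(6*w)/12.
Then F(pi/3) - F(-pi/3) = (pi/6) - (-pi/6) = pi/3.

pi/3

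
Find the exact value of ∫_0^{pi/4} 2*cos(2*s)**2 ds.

Use the identity cos^2(2*s) = (1 + cos(4*s))/2.
An antiderivative is F(s) = s + sin(4*s)/4.
Then F(pi/4) - F(0) = (pi/4) - (0) = pi/4.

pi/4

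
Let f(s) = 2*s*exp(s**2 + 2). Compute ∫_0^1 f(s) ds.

Let u = s**2 + 2, so du = 2*s ds. When s = 0, u = 2; when s = 1, u = 3.
The integral becomes ∫ exp(u) du from 2 to 3, with antiderivative exp(u).
Back in s: F(s) = exp(s**2 + 2).
Then F(1) - F(0) = (exp(3)) - (exp(2)) = -exp(2) + exp(3).

-exp(2) + exp(3)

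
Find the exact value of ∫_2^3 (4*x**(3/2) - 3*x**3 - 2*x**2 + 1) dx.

-725/12 - 32*sqrt(2)/5 + 72*sqrt(3)/5

By the power rule, an antiderivative is F(x) = 8*x**(5/2)/5 - 3*x**4/4 - 2*x**3/3 + x.
Then F(3) - F(2) = (-303/4 + 72*sqrt(3)/5) - (-46/3 + 32*sqrt(2)/5) = -725/12 - 32*sqrt(2)/5 + 72*sqrt(3)/5.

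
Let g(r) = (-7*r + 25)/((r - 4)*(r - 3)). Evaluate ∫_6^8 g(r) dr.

-4*log(5) - 3*log(2) + 4*log(3)

Factor the denominator: r**2 - 7*r + 12 = (r - 3)(r - 4).
Partial fractions: (-7*r + 25)/((r - 4)*(r - 3)) = -4/(r - 3) - 3/(r - 4).
An antiderivative is F(r) = -3*log(r - 4) - 4*log(r - 3).
Then F(8) - F(6) = (-4*log(5) - 6*log(2)) - (-4*log(3) - 3*log(2)) = -4*log(5) - 3*log(2) + 4*log(3).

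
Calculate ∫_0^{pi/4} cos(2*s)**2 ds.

Use the identity cos^2(2*s) = (1 + cos(4*s))/2.
An antiderivative is F(s) = s/2 + sin(4*s)/8.
Then F(pi/4) - F(0) = (pi/8) - (0) = pi/8.

pi/8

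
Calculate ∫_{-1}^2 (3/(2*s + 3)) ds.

3*log(7)/2

An antiderivative is F(s) = 3*log(2*s + 3)/2.
Then F(2) - F(-1) = (3*log(7)/2) - (0) = 3*log(7)/2.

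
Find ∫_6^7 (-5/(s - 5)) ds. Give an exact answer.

-log(32)

An antiderivative is F(s) = -5*log(s - 5).
Then F(7) - F(6) = (-log(32)) - (0) = -log(32).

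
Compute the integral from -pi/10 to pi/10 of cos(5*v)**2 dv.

pi/10

Use the identity cos^2(5*v) = (1 + cos(10*v))/2.
An antiderivative is F(v) = v/2 + sin(10*v)/20.
Then F(pi/10) - F(-pi/10) = (pi/20) - (-pi/20) = pi/10.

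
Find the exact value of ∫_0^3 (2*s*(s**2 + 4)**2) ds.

Let u = s**2 + 4, so du = 2*s ds. When s = 0, u = 4; when s = 3, u = 13.
The integral becomes ∫ u**2 du from 4 to 13, with antiderivative u**3/3.
Back in s: F(s) = (s**2 + 4)**3/3.
Then F(3) - F(0) = (2197/3) - (64/3) = 711.

711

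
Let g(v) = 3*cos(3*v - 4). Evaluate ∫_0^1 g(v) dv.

-sin(1) + sin(4)

Let u = 3*v - 4, so du = 3 dv. When v = 0, u = -4; when v = 1, u = -1.
The integral becomes ∫ cos(u) du from -4 to -1, with antiderivative sin(u).
Back in v: F(v) = sin(3*v - 4).
Then F(1) - F(0) = (-sin(1)) - (-sin(4)) = -sin(1) + sin(4).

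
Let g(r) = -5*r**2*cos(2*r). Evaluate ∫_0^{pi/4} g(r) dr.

Integrate by parts twice (u = r^2, dv = -5*cos(2*r) dr).
An antiderivative is F(r) = -5*r**2*sin(2*r)/2 - 5*r*cos(2*r)/2 + 5*sin(2*r)/4.
Then F(pi/4) - F(0) = (5/4 - 5*pi**2/32) - (0) = 5/4 - 5*pi**2/32.

5/4 - 5*pi**2/32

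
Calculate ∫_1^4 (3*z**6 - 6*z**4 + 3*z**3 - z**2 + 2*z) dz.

By the power rule, an antiderivative is F(z) = 3*z**7/7 - 6*z**5/5 + 3*z**4/4 - z**3/3 + z**2.
Then F(4) - F(1) = (627856/105) - (271/420) = 837051/140.

837051/140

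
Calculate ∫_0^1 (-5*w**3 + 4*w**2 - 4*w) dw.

-23/12

By the power rule, an antiderivative is F(w) = -5*w**4/4 + 4*w**3/3 - 2*w**2.
Then F(1) - F(0) = (-23/12) - (0) = -23/12.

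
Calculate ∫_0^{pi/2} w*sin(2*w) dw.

pi/4

Integrate by parts once (u = w, dv = sin(2*w) dw).
An antiderivative is F(w) = -w*cos(2*w)/2 + sin(2*w)/4.
Then F(pi/2) - F(0) = (pi/4) - (0) = pi/4.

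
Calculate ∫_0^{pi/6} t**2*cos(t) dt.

Integrate by parts twice (u = t^2, dv = cos(t) dt).
An antiderivative is F(t) = t**2*sin(t) + 2*t*cos(t) - 2*sin(t).
Then F(pi/6) - F(0) = (-1 + pi**2/72 + sqrt(3)*pi/6) - (0) = -1 + pi**2/72 + sqrt(3)*pi/6.

-1 + pi**2/72 + sqrt(3)*pi/6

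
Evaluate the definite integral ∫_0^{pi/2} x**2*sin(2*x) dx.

-1/2 + pi**2/8

Integrate by parts twice (u = x^2, dv = sin(2*x) dx).
An antiderivative is F(x) = -x**2*cos(2*x)/2 + x*sin(2*x)/2 + cos(2*x)/4.
Then F(pi/2) - F(0) = (-1/4 + pi**2/8) - (1/4) = -1/2 + pi**2/8.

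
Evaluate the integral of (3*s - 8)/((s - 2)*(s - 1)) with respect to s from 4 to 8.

Factor the denominator: s**2 - 3*s + 2 = (s - 1)(s - 2).
Partial fractions: (3*s - 8)/((s - 2)*(s - 1)) = 5/(s - 1) - 2/(s - 2).
An antiderivative is F(s) = -2*log(s - 2) + 5*log(s - 1).
Then F(8) - F(4) = (-2*log(3) - 2*log(2) + 5*log(7)) - (-2*log(2) + 5*log(3)) = -7*log(3) + 5*log(7).

-7*log(3) + 5*log(7)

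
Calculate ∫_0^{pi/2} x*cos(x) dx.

-1 + pi/2

Integrate by parts once (u = x, dv = cos(x) dx).
An antiderivative is F(x) = x*sin(x) + cos(x).
Then F(pi/2) - F(0) = (pi/2) - (1) = -1 + pi/2.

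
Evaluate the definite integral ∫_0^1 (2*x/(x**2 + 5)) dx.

Let u = x**2 + 5, so du = 2*x dx. When x = 0, u = 5; when x = 1, u = 6.
The integral becomes ∫ 1/u du from 5 to 6, with antiderivative log(u).
Back in x: F(x) = log(x**2 + 5).
Then F(1) - F(0) = (log(6)) - (log(5)) = log(6/5).

log(6/5)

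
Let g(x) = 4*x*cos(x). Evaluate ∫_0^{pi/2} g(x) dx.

-4 + 2*pi

Integrate by parts once (u = x, dv = 4*cos(x) dx).
An antiderivative is F(x) = 4*x*sin(x) + 4*cos(x).
Then F(pi/2) - F(0) = (2*pi) - (4) = -4 + 2*pi.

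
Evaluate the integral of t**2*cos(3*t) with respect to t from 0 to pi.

Integrate by parts twice (u = t^2, dv = cos(3*t) dt).
An antiderivative is F(t) = t**2*sin(3*t)/3 + 2*t*cos(3*t)/9 - 2*sin(3*t)/27.
Then F(pi) - F(0) = (-2*pi/9) - (0) = -2*pi/9.

-2*pi/9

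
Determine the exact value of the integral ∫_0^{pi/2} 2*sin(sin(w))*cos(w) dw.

2 - 2*cos(1)

Let u = sin(w), so du = cos(w) dw. When w = 0, u = 0; when w = pi/2, u = 1.
The integral becomes 2·∫ sin(u) du from 0 to 1, with antiderivative -2*cos(u).
Back in w: F(w) = -2*cos(sin(w)).
Then F(pi/2) - F(0) = (-2*cos(1)) - (-2) = 2 - 2*cos(1).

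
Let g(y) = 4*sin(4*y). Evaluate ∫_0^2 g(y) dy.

Let u = 4*y, so du = 4 dy. When y = 0, u = 0; when y = 2, u = 8.
The integral becomes ∫ sin(u) du from 0 to 8, with antiderivative -cos(u).
Back in y: F(y) = -cos(4*y).
Then F(2) - F(0) = (-cos(8)) - (-1) = 1 - cos(8).

1 - cos(8)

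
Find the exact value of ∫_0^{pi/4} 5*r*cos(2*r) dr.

-5/4 + 5*pi/8

Integrate by parts once (u = r, dv = 5*cos(2*r) dr).
An antiderivative is F(r) = 5*r*sin(2*r)/2 + 5*cos(2*r)/4.
Then F(pi/4) - F(0) = (5*pi/8) - (5/4) = -5/4 + 5*pi/8.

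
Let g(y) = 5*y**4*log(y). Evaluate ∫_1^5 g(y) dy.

Integrate by parts once (u = ln y, dv = 5*y**4 dy).
An antiderivative is F(y) = y**5*(5*log(y) - 1)/5.
Then F(5) - F(1) = (-625 + 3125*log(5)) - (-1/5) = -3124/5 + 3125*log(5).

-3124/5 + 3125*log(5)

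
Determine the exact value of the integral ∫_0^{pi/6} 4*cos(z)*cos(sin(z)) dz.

4*sin(1/2)

Let u = sin(z), so du = cos(z) dz. When z = 0, u = 0; when z = pi/6, u = 1/2.
The integral becomes 4·∫ cos(u) du from 0 to 1/2, with antiderivative 4*sin(u).
Back in z: F(z) = 4*sin(sin(z)).
Then F(pi/6) - F(0) = (4*sin(1/2)) - (0) = 4*sin(1/2).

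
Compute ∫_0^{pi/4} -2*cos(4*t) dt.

0

An antiderivative is F(t) = -sin(4*t)/2.
Then F(pi/4) - F(0) = (0) - (0) = 0.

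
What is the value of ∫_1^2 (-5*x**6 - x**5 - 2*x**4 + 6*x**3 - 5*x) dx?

By the power rule, an antiderivative is F(x) = -5*x**7/7 - x**6/6 - 2*x**5/5 + 3*x**4/2 - 5*x**2/2.
Then F(2) - F(1) = (-10594/105) - (-479/210) = -6903/70.

-6903/70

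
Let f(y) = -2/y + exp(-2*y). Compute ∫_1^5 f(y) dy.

An antiderivative is F(y) = -2*log(y) - exp(-2*y)/2.
Then F(5) - F(1) = (-2*log(5) - exp(-10)/2) - (-exp(-2)/2) = (-4*exp(10)*log(5) - 1 + exp(8))*exp(-10)/2.

(-4*exp(10)*log(5) - 1 + exp(8))*exp(-10)/2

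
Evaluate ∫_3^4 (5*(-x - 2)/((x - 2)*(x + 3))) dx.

log(3/56)

Factor the denominator: x**2 + x - 6 = (x + 3)(x - 2).
Partial fractions: 5*(-x - 2)/((x - 2)*(x + 3)) = -1/(x + 3) - 4/(x - 2).
An antiderivative is F(x) = -4*log(x - 2) - log(x + 3).
Then F(4) - F(3) = (-4*log(2) - log(7)) - (-log(6)) = log(3/56).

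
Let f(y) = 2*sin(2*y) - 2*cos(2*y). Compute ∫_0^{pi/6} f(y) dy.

1/2 - sqrt(3)/2

An antiderivative is F(y) = -sin(2*y) - cos(2*y).
Then F(pi/6) - F(0) = (-sqrt(3)/2 - 1/2) - (-1) = 1/2 - sqrt(3)/2.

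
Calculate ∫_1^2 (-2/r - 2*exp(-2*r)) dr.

-2*log(2) - exp(-2) + exp(-4)

An antiderivative is F(r) = -2*log(r) + exp(-2*r).
Then F(2) - F(1) = (-2*log(2) + exp(-4)) - (exp(-2)) = -2*log(2) - exp(-2) + exp(-4).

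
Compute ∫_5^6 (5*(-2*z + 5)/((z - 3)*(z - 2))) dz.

-log(32)

Factor the denominator: z**2 - 5*z + 6 = (z - 2)(z - 3).
Partial fractions: 5*(-2*z + 5)/((z - 3)*(z - 2)) = -5/(z - 2) - 5/(z - 3).
An antiderivative is F(z) = -5*log(z - 3) - 5*log(z - 2).
Then F(6) - F(5) = (-10*log(2) - 5*log(3)) - (-5*log(3) - 5*log(2)) = -log(32).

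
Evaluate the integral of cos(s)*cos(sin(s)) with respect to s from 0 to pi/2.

sin(1)

Let u = sin(s), so du = cos(s) ds. When s = 0, u = 0; when s = pi/2, u = 1.
The integral becomes ∫ cos(u) du from 0 to 1, with antiderivative sin(u).
Back in s: F(s) = sin(sin(s)).
Then F(pi/2) - F(0) = (sin(1)) - (0) = sin(1).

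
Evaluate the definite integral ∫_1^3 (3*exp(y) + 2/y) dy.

An antiderivative is F(y) = 3*exp(y) + 2*log(y).
Then F(3) - F(1) = (log(9) + 3*exp(3)) - (3*exp(1)) = -3*exp(1) + log(9) + 3*exp(3).

-3*exp(1) + log(9) + 3*exp(3)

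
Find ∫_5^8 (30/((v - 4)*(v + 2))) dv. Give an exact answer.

-5*log(5) + 5*log(2) + 5*log(7)

Factor the denominator: v**2 - 2*v - 8 = (v + 2)(v - 4).
Partial fractions: 30/((v - 4)*(v + 2)) = -5/(v + 2) + 5/(v - 4).
An antiderivative is F(v) = 5*log(v - 4) - 5*log(v + 2).
Then F(8) - F(5) = (-5*log(5) + 5*log(2)) - (-5*log(7)) = -5*log(5) + 5*log(2) + 5*log(7).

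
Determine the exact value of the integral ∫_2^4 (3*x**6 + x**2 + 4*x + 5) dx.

By the power rule, an antiderivative is F(x) = 3*x**7/7 + x**3/3 + 2*x**2 + 5*x.
Then F(4) - F(2) = (148996/21) - (1586/21) = 147410/21.

147410/21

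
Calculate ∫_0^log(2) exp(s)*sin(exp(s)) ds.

Let u = exp(s), so du = exp(s) ds. When s = 0, u = 1; when s = log(2), u = 2.
The integral becomes ∫ sin(u) du from 1 to 2, with antiderivative -cos(u).
Back in s: F(s) = -cos(exp(s)).
Then F(log(2)) - F(0) = (-cos(2)) - (-cos(1)) = -cos(2) + cos(1).

-cos(2) + cos(1)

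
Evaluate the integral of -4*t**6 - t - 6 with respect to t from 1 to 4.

By the power rule, an antiderivative is F(t) = -4*t**7/7 - t**2/2 - 6*t.
Then F(4) - F(1) = (-65760/7) - (-99/14) = -131421/14.

-131421/14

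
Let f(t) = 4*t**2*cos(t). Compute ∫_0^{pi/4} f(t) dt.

sqrt(2)*(-4 + pi**2/8 + pi)

Integrate by parts twice (u = t^2, dv = 4*cos(t) dt).
An antiderivative is F(t) = 4*t**2*sin(t) + 8*t*cos(t) - 8*sin(t).
Then F(pi/4) - F(0) = (sqrt(2)*(-4 + pi**2/8 + pi)) - (0) = sqrt(2)*(-4 + pi**2/8 + pi).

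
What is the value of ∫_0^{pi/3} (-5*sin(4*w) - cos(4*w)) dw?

An antiderivative is F(w) = -sin(4*w)/4 + 5*cos(4*w)/4.
Then F(pi/3) - F(0) = (-5/8 + sqrt(3)/8) - (5/4) = -15/8 + sqrt(3)/8.

-15/8 + sqrt(3)/8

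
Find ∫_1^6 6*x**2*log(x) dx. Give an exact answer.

Integrate by parts once (u = ln x, dv = 6*x**2 dx).
An antiderivative is F(x) = 2*x**3*(3*log(x) - 1)/3.
Then F(6) - F(1) = (-144 + 432*log(2) + 432*log(3)) - (-2/3) = -430/3 + 432*log(2) + 432*log(3).

-430/3 + 432*log(2) + 432*log(3)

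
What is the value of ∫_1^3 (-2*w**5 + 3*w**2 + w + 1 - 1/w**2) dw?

-634/3

By the power rule, an antiderivative is F(w) = -w**6/3 + w**3 + w**2/2 + w + 1/w.
Then F(3) - F(1) = (-1249/6) - (19/6) = -634/3.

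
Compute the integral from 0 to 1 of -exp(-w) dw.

-1 + exp(-1)

An antiderivative is F(w) = exp(-w).
Then F(1) - F(0) = (exp(-1)) - (1) = -1 + exp(-1).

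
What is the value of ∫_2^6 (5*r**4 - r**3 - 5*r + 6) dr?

By the power rule, an antiderivative is F(r) = r**5 - r**4/4 - 5*r**2/2 + 6*r.
Then F(6) - F(2) = (7398) - (30) = 7368.

7368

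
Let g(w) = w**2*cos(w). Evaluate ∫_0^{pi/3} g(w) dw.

-sqrt(3) + sqrt(3)*pi**2/18 + pi/3

Integrate by parts twice (u = w^2, dv = cos(w) dw).
An antiderivative is F(w) = w**2*sin(w) + 2*w*cos(w) - 2*sin(w).
Then F(pi/3) - F(0) = (-sqrt(3) + sqrt(3)*pi**2/18 + pi/3) - (0) = -sqrt(3) + sqrt(3)*pi**2/18 + pi/3.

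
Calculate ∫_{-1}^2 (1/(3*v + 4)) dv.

An antiderivative is F(v) = log(3*v + 4)/3.
Then F(2) - F(-1) = (log(10)/3) - (0) = log(10)/3.

log(10)/3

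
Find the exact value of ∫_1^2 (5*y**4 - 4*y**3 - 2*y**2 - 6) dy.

16/3

By the power rule, an antiderivative is F(y) = y**5 - y**4 - 2*y**3/3 - 6*y.
Then F(2) - F(1) = (-4/3) - (-20/3) = 16/3.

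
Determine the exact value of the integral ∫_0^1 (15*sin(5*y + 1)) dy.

Let u = 5*y + 1, so du = 5 dy. When y = 0, u = 1; when y = 1, u = 6.
The integral becomes 3·∫ sin(u) du from 1 to 6, with antiderivative -3*cos(u).
Back in y: F(y) = -3*cos(5*y + 1).
Then F(1) - F(0) = (-3*cos(6)) - (-3*cos(1)) = -3*cos(6) + 3*cos(1).

-3*cos(6) + 3*cos(1)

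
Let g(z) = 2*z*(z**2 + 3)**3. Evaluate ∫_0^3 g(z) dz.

20655/4

Let u = z**2 + 3, so du = 2*z dz. When z = 0, u = 3; when z = 3, u = 12.
The integral becomes ∫ u**3 du from 3 to 12, with antiderivative u**4/4.
Back in z: F(z) = (z**2 + 3)**4/4.
Then F(3) - F(0) = (5184) - (81/4) = 20655/4.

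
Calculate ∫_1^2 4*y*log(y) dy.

Integrate by parts once (u = ln y, dv = 4*y dy).
An antiderivative is F(y) = y**2*(2*log(y) - 1).
Then F(2) - F(1) = (-4 + 8*log(2)) - (-1) = -3 + 8*log(2).

-3 + 8*log(2)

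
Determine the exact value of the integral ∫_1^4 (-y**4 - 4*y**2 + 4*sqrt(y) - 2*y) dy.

-4274/15

By the power rule, an antiderivative is F(y) = -y**5/5 + 8*y**(3/2)/3 - 4*y**3/3 - y**2.
Then F(4) - F(1) = (-1424/5) - (2/15) = -4274/15.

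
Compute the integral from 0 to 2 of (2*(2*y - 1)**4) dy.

244/5

Let u = 2*y - 1, so du = 2 dy. When y = 0, u = -1; when y = 2, u = 3.
The integral becomes ∫ u**4 du from -1 to 3, with antiderivative u**5/5.
Back in y: F(y) = (2*y - 1)**5/5.
Then F(2) - F(0) = (243/5) - (-1/5) = 244/5.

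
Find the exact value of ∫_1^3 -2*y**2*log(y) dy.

Integrate by parts once (u = ln y, dv = -2*y**2 dy).
An antiderivative is F(y) = -2*y**3*(3*log(y) - 1)/9.
Then F(3) - F(1) = (6 - 18*log(3)) - (2/9) = 52/9 - 18*log(3).

52/9 - 18*log(3)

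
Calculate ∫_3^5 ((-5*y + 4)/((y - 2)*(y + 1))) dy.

-5*log(3) + 3*log(2)

Factor the denominator: y**2 - y - 2 = (y + 1)(y - 2).
Partial fractions: (-5*y + 4)/((y - 2)*(y + 1)) = -3/(y + 1) - 2/(y - 2).
An antiderivative is F(y) = -2*log(y - 2) - 3*log(y + 1).
Then F(5) - F(3) = (-5*log(3) - 3*log(2)) - (-log(64)) = -5*log(3) + 3*log(2).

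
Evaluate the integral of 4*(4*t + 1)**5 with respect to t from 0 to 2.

Let u = 4*t + 1, so du = 4 dt. When t = 0, u = 1; when t = 2, u = 9.
The integral becomes ∫ u**5 du from 1 to 9, with antiderivative u**6/6.
Back in t: F(t) = (4*t + 1)**6/6.
Then F(2) - F(0) = (177147/2) - (1/6) = 265720/3.

265720/3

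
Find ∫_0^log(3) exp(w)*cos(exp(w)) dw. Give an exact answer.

Let u = exp(w), so du = exp(w) dw. When w = 0, u = 1; when w = log(3), u = 3.
The integral becomes ∫ cos(u) du from 1 to 3, with antiderivative sin(u).
Back in w: F(w) = sin(exp(w)).
Then F(log(3)) - F(0) = (sin(3)) - (sin(1)) = -sin(1) + sin(3).

-sin(1) + sin(3)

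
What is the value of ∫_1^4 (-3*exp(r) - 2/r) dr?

-3*exp(4) - log(16) + 3*exp(1)

An antiderivative is F(r) = -3*exp(r) - 2*log(r).
Then F(4) - F(1) = (-3*exp(4) - log(16)) - (-3*exp(1)) = -3*exp(4) - log(16) + 3*exp(1).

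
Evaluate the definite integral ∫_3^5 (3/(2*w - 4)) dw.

An antiderivative is F(w) = 3*log(2*w - 4)/2.
Then F(5) - F(3) = (3*log(6)/2) - (3*log(2)/2) = 3*log(3)/2.

3*log(3)/2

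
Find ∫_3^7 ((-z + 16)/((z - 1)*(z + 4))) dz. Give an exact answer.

Factor the denominator: z**2 + 3*z - 4 = (z + 4)(z - 1).
Partial fractions: (-z + 16)/((z - 1)*(z + 4)) = -4/(z + 4) + 3/(z - 1).
An antiderivative is F(z) = 3*log(z - 1) - 4*log(z + 4).
Then F(7) - F(3) = (-4*log(11) + 3*log(2) + 3*log(3)) - (-4*log(7) + 3*log(2)) = -4*log(11) + 3*log(3) + 4*log(7).

-4*log(11) + 3*log(3) + 4*log(7)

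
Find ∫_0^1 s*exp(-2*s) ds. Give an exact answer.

Integrate by parts once (u = s, dv = exp(-2*s) ds).
An antiderivative is F(s) = (-2*s - 1)*exp(-2*s)/4.
Then F(1) - F(0) = (-3*exp(-2)/4) - (-1/4) = (-3 + exp(2))*exp(-2)/4.

(-3 + exp(2))*exp(-2)/4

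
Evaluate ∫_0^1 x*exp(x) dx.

Integrate by parts once (u = x, dv = exp(x) dx).
An antiderivative is F(x) = (x - 1)*exp(x).
Then F(1) - F(0) = (0) - (-1) = 1.

1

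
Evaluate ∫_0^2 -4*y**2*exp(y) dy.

8 - 8*exp(2)

Integrate by parts twice (u = y^2, dv = -4*exp(y) dy).
An antiderivative is F(y) = (-4*y**2 + 8*y - 8)*exp(y).
Then F(2) - F(0) = (-8*exp(2)) - (-8) = 8 - 8*exp(2).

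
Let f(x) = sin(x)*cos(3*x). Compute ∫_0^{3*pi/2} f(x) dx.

-1/2

Use the identity sin(x)cos(3*x) = [sin(4*x) + sin(-2*x)]/2.
An antiderivative is F(x) = cos(2*x)/4 - cos(4*x)/8.
Then F(3*pi/2) - F(0) = (-3/8) - (1/8) = -1/2.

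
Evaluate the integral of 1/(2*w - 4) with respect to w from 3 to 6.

log(2)

An antiderivative is F(w) = log(2*w - 4)/2.
Then F(6) - F(3) = (3*log(2)/2) - (log(2)/2) = log(2).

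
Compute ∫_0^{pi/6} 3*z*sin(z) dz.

-sqrt(3)*pi/4 + 3/2

Integrate by parts once (u = z, dv = 3*sin(z) dz).
An antiderivative is F(z) = -3*z*cos(z) + 3*sin(z).
Then F(pi/6) - F(0) = (-sqrt(3)*pi/4 + 3/2) - (0) = -sqrt(3)*pi/4 + 3/2.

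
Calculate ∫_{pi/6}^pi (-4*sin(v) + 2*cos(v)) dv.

An antiderivative is F(v) = 2*sin(v) + 4*cos(v).
Then F(pi) - F(pi/6) = (-4) - (1 + 2*sqrt(3)) = -5 - 2*sqrt(3).

-5 - 2*sqrt(3)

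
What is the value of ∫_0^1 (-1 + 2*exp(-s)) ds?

1 - 2*exp(-1)

An antiderivative is F(s) = -s - 2*exp(-s).
Then F(1) - F(0) = (-1 - 2*exp(-1)) - (-2) = 1 - 2*exp(-1).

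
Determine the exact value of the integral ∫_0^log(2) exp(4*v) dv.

Let u = exp(v), so du = exp(v) dv. When v = 0, u = 1; when v = log(2), u = 2.
The integral becomes ∫ u**3 du from 1 to 2, with antiderivative u**4/4.
Back in v: F(v) = exp(4*v)/4.
Then F(log(2)) - F(0) = (4) - (1/4) = 15/4.

15/4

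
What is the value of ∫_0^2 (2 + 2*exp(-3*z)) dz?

14/3 - 2*exp(-6)/3

An antiderivative is F(z) = 2*z - 2*exp(-3*z)/3.
Then F(2) - F(0) = (4 - 2*exp(-6)/3) - (-2/3) = 14/3 - 2*exp(-6)/3.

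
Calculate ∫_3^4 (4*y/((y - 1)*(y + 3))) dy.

-4*log(2) - 2*log(3) + 3*log(7)

Factor the denominator: y**2 + 2*y - 3 = (y + 3)(y - 1).
Partial fractions: 4*y/((y - 1)*(y + 3)) = 3/(y + 3) + 1/(y - 1).
An antiderivative is F(y) = log(y - 1) + 3*log(y + 3).
Then F(4) - F(3) = (log(3) + 3*log(7)) - (4*log(2) + 3*log(3)) = -4*log(2) - 2*log(3) + 3*log(7).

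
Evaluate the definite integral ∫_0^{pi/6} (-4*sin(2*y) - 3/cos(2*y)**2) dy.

An antiderivative is F(y) = 2*cos(2*y) - 3*tan(2*y)/2.
Then F(pi/6) - F(0) = (1 - 3*sqrt(3)/2) - (2) = -3*sqrt(3)/2 - 1.

-3*sqrt(3)/2 - 1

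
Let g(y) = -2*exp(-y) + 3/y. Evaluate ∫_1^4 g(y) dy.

-2*exp(-1) + 2*exp(-4) + 6*log(2)

An antiderivative is F(y) = 3*log(y) + 2*exp(-y).
Then F(4) - F(1) = (2*exp(-4) + 6*log(2)) - (2*exp(-1)) = -2*exp(-1) + 2*exp(-4) + 6*log(2).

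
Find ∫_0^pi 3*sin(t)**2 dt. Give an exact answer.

3*pi/2

Use the identity sin^2(t) = (1 - cos(2*t))/2.
An antiderivative is F(t) = 3*t/2 - 3*sin(2*t)/4.
Then F(pi) - F(0) = (3*pi/2) - (0) = 3*pi/2.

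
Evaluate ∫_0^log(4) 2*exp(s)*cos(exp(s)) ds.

-2*sin(1) + 2*sin(4)

Let u = exp(s), so du = exp(s) ds. When s = 0, u = 1; when s = log(4), u = 4.
The integral becomes 2·∫ cos(u) du from 1 to 4, with antiderivative 2*sin(u).
Back in s: F(s) = 2*sin(exp(s)).
Then F(log(4)) - F(0) = (2*sin(4)) - (2*sin(1)) = -2*sin(1) + 2*sin(4).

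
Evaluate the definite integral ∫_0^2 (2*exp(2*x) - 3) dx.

-7 + exp(4)

An antiderivative is F(x) = exp(2*x) - 3*x.
Then F(2) - F(0) = (-6 + exp(4)) - (1) = -7 + exp(4).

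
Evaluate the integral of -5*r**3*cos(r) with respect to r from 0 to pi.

Integrate by parts 3 times (u = r^3, dv = -5*cos(r) dr).
An antiderivative is F(r) = -5*r**3*sin(r) - 15*r**2*cos(r) + 30*r*sin(r) + 30*cos(r).
Then F(pi) - F(0) = (-30 + 15*pi**2) - (30) = -60 + 15*pi**2.

-60 + 15*pi**2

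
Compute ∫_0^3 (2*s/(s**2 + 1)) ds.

Let u = s**2 + 1, so du = 2*s ds. When s = 0, u = 1; when s = 3, u = 10.
The integral becomes ∫ 1/u du from 1 to 10, with antiderivative log(u).
Back in s: F(s) = log(s**2 + 1).
Then F(3) - F(0) = (log(10)) - (0) = log(10).

log(10)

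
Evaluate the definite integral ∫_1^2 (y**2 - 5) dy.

By the power rule, an antiderivative is F(y) = y**3/3 - 5*y.
Then F(2) - F(1) = (-22/3) - (-14/3) = -8/3.

-8/3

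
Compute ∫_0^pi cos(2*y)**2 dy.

pi/2

Use the identity cos^2(2*y) = (1 + cos(4*y))/2.
An antiderivative is F(y) = y/2 + sin(4*y)/8.
Then F(pi) - F(0) = (pi/2) - (0) = pi/2.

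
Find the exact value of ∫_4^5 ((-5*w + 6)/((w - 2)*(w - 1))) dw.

Factor the denominator: w**2 - 3*w + 2 = (w - 1)(w - 2).
Partial fractions: (-5*w + 6)/((w - 2)*(w - 1)) = -1/(w - 1) - 4/(w - 2).
An antiderivative is F(w) = -4*log(w - 2) - log(w - 1).
Then F(5) - F(4) = (-4*log(3) - 2*log(2)) - (-log(48)) = log(4/27).

log(4/27)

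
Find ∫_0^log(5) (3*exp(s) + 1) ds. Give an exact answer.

log(5) + 12

An antiderivative is F(s) = s + 3*exp(s).
Then F(log(5)) - F(0) = (log(5) + 15) - (3) = log(5) + 12.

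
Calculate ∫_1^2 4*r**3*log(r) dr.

Integrate by parts once (u = ln r, dv = 4*r**3 dr).
An antiderivative is F(r) = r**4*(4*log(r) - 1)/4.
Then F(2) - F(1) = (-4 + 16*log(2)) - (-1/4) = -15/4 + 16*log(2).

-15/4 + 16*log(2)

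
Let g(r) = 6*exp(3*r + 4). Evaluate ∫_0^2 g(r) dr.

Let u = 3*r + 4, so du = 3 dr. When r = 0, u = 4; when r = 2, u = 10.
The integral becomes 2·∫ exp(u) du from 4 to 10, with antiderivative 2*exp(u).
Back in r: F(r) = 2*exp(3*r + 4).
Then F(2) - F(0) = (2*exp(10)) - (2*exp(4)) = -2*(1 - exp(6))*exp(4).

-2*(1 - exp(6))*exp(4)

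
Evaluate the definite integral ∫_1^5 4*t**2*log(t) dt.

Integrate by parts once (u = ln t, dv = 4*t**2 dt).
An antiderivative is F(t) = 4*t**3*(3*log(t) - 1)/9.
Then F(5) - F(1) = (-500/9 + 500*log(5)/3) - (-4/9) = -496/9 + 500*log(5)/3.

-496/9 + 500*log(5)/3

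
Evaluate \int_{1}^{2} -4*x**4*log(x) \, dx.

124/25 - 128*log(2)/5

Integrate by parts once (u = ln x, dv = -4*x**4 dx).
An antiderivative is F(x) = -4*x**5*(5*log(x) - 1)/25.
Then F(2) - F(1) = (128/25 - 128*log(2)/5) - (4/25) = 124/25 - 128*log(2)/5.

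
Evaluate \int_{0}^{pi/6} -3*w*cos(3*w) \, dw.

1/3 - pi/6

Integrate by parts once (u = w, dv = -3*cos(3*w) dw).
An antiderivative is F(w) = -w*sin(3*w) - cos(3*w)/3.
Then F(pi/6) - F(0) = (-pi/6) - (-1/3) = 1/3 - pi/6.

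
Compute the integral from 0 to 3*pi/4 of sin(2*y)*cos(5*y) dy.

Use the identity sin(2*y)cos(5*y) = [sin(7*y) + sin(-3*y)]/2.
An antiderivative is F(y) = cos(3*y)/6 - cos(7*y)/14.
Then F(3*pi/4) - F(0) = (5*sqrt(2)/42) - (2/21) = -2/21 + 5*sqrt(2)/42.

-2/21 + 5*sqrt(2)/42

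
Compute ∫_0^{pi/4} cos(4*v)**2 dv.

pi/8

Use the identity cos^2(4*v) = (1 + cos(8*v))/2.
An antiderivative is F(v) = v/2 + sin(8*v)/16.
Then F(pi/4) - F(0) = (pi/8) - (0) = pi/8.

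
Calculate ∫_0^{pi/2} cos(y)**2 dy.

Use the identity cos^2(y) = (1 + cos(2*y))/2.
An antiderivative is F(y) = y/2 + sin(2*y)/4.
Then F(pi/2) - F(0) = (pi/4) - (0) = pi/4.

pi/4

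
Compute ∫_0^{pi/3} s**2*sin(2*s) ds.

Integrate by parts twice (u = s^2, dv = sin(2*s) ds).
An antiderivative is F(s) = -s**2*cos(2*s)/2 + s*sin(2*s)/2 + cos(2*s)/4.
Then F(pi/3) - F(0) = (-1/8 + pi**2/36 + sqrt(3)*pi/12) - (1/4) = -3/8 + pi**2/36 + sqrt(3)*pi/12.

-3/8 + pi**2/36 + sqrt(3)*pi/12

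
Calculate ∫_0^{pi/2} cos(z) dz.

1

An antiderivative is F(z) = sin(z).
Then F(pi/2) - F(0) = (1) - (0) = 1.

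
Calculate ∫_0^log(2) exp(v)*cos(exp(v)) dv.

Let u = exp(v), so du = exp(v) dv. When v = 0, u = 1; when v = log(2), u = 2.
The integral becomes ∫ cos(u) du from 1 to 2, with antiderivative sin(u).
Back in v: F(v) = sin(exp(v)).
Then F(log(2)) - F(0) = (sin(2)) - (sin(1)) = -sin(1) + sin(2).

-sin(1) + sin(2)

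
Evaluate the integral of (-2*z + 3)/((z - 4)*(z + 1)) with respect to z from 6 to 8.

log(7/18)

Factor the denominator: z**2 - 3*z - 4 = (z + 1)(z - 4).
Partial fractions: (-2*z + 3)/((z - 4)*(z + 1)) = -1/(z + 1) - 1/(z - 4).
An antiderivative is F(z) = -log(z - 4) - log(z + 1).
Then F(8) - F(6) = (-log(36)) - (-log(14)) = log(7/18).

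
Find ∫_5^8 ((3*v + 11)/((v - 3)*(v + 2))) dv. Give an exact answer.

-5*log(2) + log(7) + 3*log(5)

Factor the denominator: v**2 - v - 6 = (v + 2)(v - 3).
Partial fractions: (3*v + 11)/((v - 3)*(v + 2)) = -1/(v + 2) + 4/(v - 3).
An antiderivative is F(v) = 4*log(v - 3) - log(v + 2).
Then F(8) - F(5) = (-log(2) + 3*log(5)) - (log(16/7)) = -5*log(2) + log(7) + 3*log(5).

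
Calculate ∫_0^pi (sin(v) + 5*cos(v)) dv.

2

An antiderivative is F(v) = 5*sin(v) - cos(v).
Then F(pi) - F(0) = (1) - (-1) = 2.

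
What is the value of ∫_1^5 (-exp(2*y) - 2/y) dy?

-exp(10)/2 - log(25) + exp(2)/2

An antiderivative is F(y) = -exp(2*y)/2 - 2*log(y).
Then F(5) - F(1) = (-exp(10)/2 - log(25)) - (-exp(2)/2) = -exp(10)/2 - log(25) + exp(2)/2.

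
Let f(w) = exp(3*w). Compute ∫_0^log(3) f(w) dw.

26/3

Let u = exp(w), so du = exp(w) dw. When w = 0, u = 1; when w = log(3), u = 3.
The integral becomes ∫ u**2 du from 1 to 3, with antiderivative u**3/3.
Back in w: F(w) = exp(3*w)/3.
Then F(log(3)) - F(0) = (9) - (1/3) = 26/3.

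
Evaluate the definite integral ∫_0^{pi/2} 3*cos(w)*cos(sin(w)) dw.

Let u = sin(w), so du = cos(w) dw. When w = 0, u = 0; when w = pi/2, u = 1.
The integral becomes 3·∫ cos(u) du from 0 to 1, with antiderivative 3*sin(u).
Back in w: F(w) = 3*sin(sin(w)).
Then F(pi/2) - F(0) = (3*sin(1)) - (0) = 3*sin(1).

3*sin(1)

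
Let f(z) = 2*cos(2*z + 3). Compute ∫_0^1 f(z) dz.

sin(5) - sin(3)

Let u = 2*z + 3, so du = 2 dz. When z = 0, u = 3; when z = 1, u = 5.
The integral becomes ∫ cos(u) du from 3 to 5, with antiderivative sin(u).
Back in z: F(z) = sin(2*z + 3).
Then F(1) - F(0) = (sin(5)) - (sin(3)) = sin(5) - sin(3).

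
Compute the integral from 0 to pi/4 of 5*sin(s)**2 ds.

Use the identity sin^2(s) = (1 - cos(2*s))/2.
An antiderivative is F(s) = 5*s/2 - 5*sin(2*s)/4.
Then F(pi/4) - F(0) = (-5/4 + 5*pi/8) - (0) = -5/4 + 5*pi/8.

-5/4 + 5*pi/8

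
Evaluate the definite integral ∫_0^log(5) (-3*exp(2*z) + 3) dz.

-36 + 3*log(5)

An antiderivative is F(z) = -3*exp(2*z)/2 + 3*z.
Then F(log(5)) - F(0) = (-75/2 + 3*log(5)) - (-3/2) = -36 + 3*log(5).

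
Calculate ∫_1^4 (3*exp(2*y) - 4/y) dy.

-3*exp(2)/2 - 8*log(2) + 3*exp(8)/2

An antiderivative is F(y) = 3*exp(2*y)/2 - 4*log(y).
Then F(4) - F(1) = (-8*log(2) + 3*exp(8)/2) - (3*exp(2)/2) = -3*exp(2)/2 - 8*log(2) + 3*exp(8)/2.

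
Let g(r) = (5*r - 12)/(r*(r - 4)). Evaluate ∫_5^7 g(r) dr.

Factor the denominator: r**2 - 4*r = r(r - 4).
Partial fractions: (5*r - 12)/(r*(r - 4)) = 3/r + 2/(r - 4).
An antiderivative is F(r) = 3*log(r) + 2*log(r - 4).
Then F(7) - F(5) = (2*log(3) + 3*log(7)) - (3*log(5)) = -3*log(5) + 2*log(3) + 3*log(7).

-3*log(5) + 2*log(3) + 3*log(7)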